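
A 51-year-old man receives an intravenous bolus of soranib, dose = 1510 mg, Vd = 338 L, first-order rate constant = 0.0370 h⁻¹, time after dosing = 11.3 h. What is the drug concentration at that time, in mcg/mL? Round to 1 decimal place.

C₀ = Dose / Vd = 1510 / 338 = 4.467 mg/L
C = C₀ · e^(−k·t) = 4.467 × e^(−0.03700 × 11.3)
  = 4.467 × 0.6583 = 2.941 mg/L
(2.941 mg/L = 2.941 mcg/mL)

2.9 mcg/mL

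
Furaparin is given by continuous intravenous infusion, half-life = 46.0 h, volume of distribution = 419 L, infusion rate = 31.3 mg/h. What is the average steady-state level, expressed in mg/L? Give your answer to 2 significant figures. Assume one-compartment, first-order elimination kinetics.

5.0 mg/L

k = ln2 / t½ = 0.693147 / 46.0 = 0.01507 h⁻¹
CL = k × Vd = 0.01507 × 419 = 6.314 L/h
At steady state Css = R₀ / CL = 31.3 / 6.314 = 4.957 mg/L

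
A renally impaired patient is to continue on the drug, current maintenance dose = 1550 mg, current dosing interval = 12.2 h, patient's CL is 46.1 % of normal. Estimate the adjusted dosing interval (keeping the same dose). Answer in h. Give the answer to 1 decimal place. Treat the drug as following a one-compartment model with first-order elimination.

To keep the same average steady-state level, dosing rate must scale with clearance.
CL ratio = 46.1 / 100 = 0.4610
New interval (same dose) = 12.2 / 0.4610 = 26.46 h

26.5 h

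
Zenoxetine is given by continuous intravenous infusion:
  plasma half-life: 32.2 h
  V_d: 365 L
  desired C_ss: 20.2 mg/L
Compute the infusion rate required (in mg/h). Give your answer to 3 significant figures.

k = ln2 / t½ = 0.693147 / 32.2 = 0.02153 h⁻¹
CL = k × Vd = 0.02153 × 365 = 7.858 L/h
At steady state, infusion rate R₀ = Css × CL = 20.2 × 7.858 = 158.7 mg/h

159 mg/h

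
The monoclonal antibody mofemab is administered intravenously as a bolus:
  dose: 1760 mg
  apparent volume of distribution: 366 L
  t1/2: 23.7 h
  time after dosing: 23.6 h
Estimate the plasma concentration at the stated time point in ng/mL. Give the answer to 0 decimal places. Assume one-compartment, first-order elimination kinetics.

C₀ = Dose / Vd = 1760 / 366 = 4.809 mg/L
k = ln2 / t½ = 0.693147 / 23.7 = 0.02925 h⁻¹
C = C₀ · e^(−k·t) = 4.809 × e^(−0.02925 × 23.6)
  = 4.809 × 0.5014 = 2.411 mg/L
Convert: 2.411 mg/L × 1000 = 2411 ng/mL

2411 ng/mL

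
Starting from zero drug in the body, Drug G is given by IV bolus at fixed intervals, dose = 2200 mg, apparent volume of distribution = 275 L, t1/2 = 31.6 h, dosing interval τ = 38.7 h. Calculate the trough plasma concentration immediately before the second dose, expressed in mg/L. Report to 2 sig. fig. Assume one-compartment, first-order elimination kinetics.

C₀ per dose = Dose / Vd = 2200 / 275 = 8.000 mg/L
k = ln2 / t½ = 0.693147 / 31.6 = 0.02194 h⁻¹
Fraction remaining after one interval: r = e^(−kτ) = e^(−0.02194 × 38.7) = 0.4278
Before dose 2, 1 dose has been given (aged 1τ).
C_trough = C₀ × r = 8.000 × 0.4278 = 3.422 mg/L

3.4 mg/L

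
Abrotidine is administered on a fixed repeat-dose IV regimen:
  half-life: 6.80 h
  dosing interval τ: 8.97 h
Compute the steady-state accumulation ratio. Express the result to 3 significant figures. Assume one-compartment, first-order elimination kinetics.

k = ln2 / t½ = 0.693147 / 6.80 = 0.1019 h⁻¹
e^(−kτ) = e^(−0.1019 × 8.97) = 0.4009
Accumulation ratio R = 1 / (1 − e^(−kτ)) = 1 / (1 − 0.4009) = 1.669

1.67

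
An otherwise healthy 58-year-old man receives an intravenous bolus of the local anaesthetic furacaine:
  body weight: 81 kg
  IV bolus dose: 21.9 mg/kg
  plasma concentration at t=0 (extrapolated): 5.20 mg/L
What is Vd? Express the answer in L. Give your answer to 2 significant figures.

Dose = 21.9 × 81 = 1774 mg
Vd = Dose / C₀ = 1774 / 5.20 = 341.2 L

340 L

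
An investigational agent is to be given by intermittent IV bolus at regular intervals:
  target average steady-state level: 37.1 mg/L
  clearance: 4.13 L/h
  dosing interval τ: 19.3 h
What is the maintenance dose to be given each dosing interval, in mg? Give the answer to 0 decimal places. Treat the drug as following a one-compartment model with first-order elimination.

2957 mg

At steady state, Dose/τ = Css × CL.
Dose = Css × CL × τ = 37.1 × 4.130 × 19.3 = 2957 mg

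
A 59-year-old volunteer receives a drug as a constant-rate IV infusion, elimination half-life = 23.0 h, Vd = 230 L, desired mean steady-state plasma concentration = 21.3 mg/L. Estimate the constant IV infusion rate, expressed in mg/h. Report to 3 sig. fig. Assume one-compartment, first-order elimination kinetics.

148 mg/h

k = ln2 / t½ = 0.693147 / 23.0 = 0.03014 h⁻¹
CL = k × Vd = 0.03014 × 230 = 6.932 L/h
At steady state, infusion rate R₀ = Css × CL = 21.3 × 6.932 = 147.7 mg/h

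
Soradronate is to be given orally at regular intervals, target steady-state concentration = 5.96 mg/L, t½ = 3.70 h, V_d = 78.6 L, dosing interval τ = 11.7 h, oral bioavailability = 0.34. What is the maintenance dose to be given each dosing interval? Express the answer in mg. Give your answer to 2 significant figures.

k = ln2 / t½ = 0.693147 / 3.70 = 0.1873 h⁻¹
CL = k × Vd = 0.1873 × 78.6 = 14.72 L/h
At steady state, F × (Dose/τ) = Css × CL.
Dose = Css × CL × τ / F = 5.96 × 14.72 × 11.7 / 0.34 = 3019 mg

3000 mg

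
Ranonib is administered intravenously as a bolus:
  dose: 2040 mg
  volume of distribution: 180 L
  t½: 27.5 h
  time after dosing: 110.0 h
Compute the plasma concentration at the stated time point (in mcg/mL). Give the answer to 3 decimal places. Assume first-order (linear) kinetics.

0.708 mcg/mL

C₀ = Dose / Vd = 2040 / 180 = 11.33 mg/L
k = ln2 / t½ = 0.693147 / 27.5 = 0.02521 h⁻¹
t / t½ = 110.0 / 27.5 = 4 half-lives
C = C₀ × (1/2)^4 = 11.33 × 0.06250 = 0.7081 mg/L
(0.7081 mg/L = 0.7081 mcg/mL)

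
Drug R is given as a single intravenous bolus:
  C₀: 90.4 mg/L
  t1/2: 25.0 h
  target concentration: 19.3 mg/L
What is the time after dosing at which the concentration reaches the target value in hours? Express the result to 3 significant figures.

55.7 h

k = ln2 / t½ = 0.693147 / 25.0 = 0.02773 h⁻¹
t = ln(C₀ / C) / k = ln(90.40 / 19.3) / 0.02773
  = ln(4.684) / 0.02773 = 1.544 / 0.02773 = 55.68 h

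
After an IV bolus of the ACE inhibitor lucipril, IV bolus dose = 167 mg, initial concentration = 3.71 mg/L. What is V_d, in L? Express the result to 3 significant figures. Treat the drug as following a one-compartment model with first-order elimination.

Vd = Dose / C₀ = 167.0 / 3.71 = 45.01 L

45.0 L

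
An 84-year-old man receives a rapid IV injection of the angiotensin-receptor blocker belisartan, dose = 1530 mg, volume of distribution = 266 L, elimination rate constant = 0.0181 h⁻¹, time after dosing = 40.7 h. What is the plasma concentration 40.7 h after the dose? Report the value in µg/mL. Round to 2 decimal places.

2.75 µg/mL

C₀ = Dose / Vd = 1530 / 266 = 5.752 mg/L
C = C₀ · e^(−k·t) = 5.752 × e^(−0.01810 × 40.7)
  = 5.752 × 0.4787 = 2.753 mg/L
(2.753 mg/L = 2.753 µg/mL)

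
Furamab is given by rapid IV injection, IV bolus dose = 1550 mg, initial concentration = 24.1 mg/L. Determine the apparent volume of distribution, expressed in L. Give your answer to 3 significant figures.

Vd = Dose / C₀ = 1550 / 24.1 = 64.32 L

64.3 L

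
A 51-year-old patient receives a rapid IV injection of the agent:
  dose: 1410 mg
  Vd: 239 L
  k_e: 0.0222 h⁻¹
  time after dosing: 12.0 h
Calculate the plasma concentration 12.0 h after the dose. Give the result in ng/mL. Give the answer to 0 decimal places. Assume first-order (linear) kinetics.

C₀ = Dose / Vd = 1410 / 239 = 5.900 mg/L
C = C₀ · e^(−k·t) = 5.900 × e^(−0.02220 × 12.0)
  = 5.900 × 0.7661 = 4.520 mg/L
Convert: 4.520 mg/L × 1000 = 4520 ng/mL

4520 ng/mL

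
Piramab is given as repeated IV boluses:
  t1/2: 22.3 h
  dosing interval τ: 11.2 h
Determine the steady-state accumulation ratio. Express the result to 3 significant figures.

k = ln2 / t½ = 0.693147 / 22.3 = 0.03108 h⁻¹
e^(−kτ) = e^(−0.03108 × 11.2) = 0.7060
Accumulation ratio R = 1 / (1 − e^(−kτ)) = 1 / (1 − 0.7060) = 3.401

3.40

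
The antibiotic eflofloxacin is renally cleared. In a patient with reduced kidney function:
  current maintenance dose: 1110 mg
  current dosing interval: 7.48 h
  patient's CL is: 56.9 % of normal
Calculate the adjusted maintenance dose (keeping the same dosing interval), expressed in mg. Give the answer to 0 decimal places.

To keep the same average steady-state level, dosing rate must scale with clearance.
CL ratio = 56.9 / 100 = 0.5690
New dose (same interval) = 1110 × 0.5690 = 631.6 mg

632 mg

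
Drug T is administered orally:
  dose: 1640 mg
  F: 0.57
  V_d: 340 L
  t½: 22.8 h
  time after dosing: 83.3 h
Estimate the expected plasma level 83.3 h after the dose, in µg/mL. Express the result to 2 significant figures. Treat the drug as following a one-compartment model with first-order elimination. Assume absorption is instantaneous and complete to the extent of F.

Amount reaching circulation = F × Dose = 0.57 × 1640 = 934.8 mg
C₀ = F·Dose / Vd = 934.8 / 340 = 2.749 mg/L
k = ln2 / t½ = 0.693147 / 22.8 = 0.03040 h⁻¹
C = C₀ · e^(−k·t) = 2.749 × e^(−0.03040 × 83.3)
  = 2.749 × 0.07947 = 0.2185 mg/L
(0.2185 mg/L = 0.2185 µg/mL)

0.22 µg/mL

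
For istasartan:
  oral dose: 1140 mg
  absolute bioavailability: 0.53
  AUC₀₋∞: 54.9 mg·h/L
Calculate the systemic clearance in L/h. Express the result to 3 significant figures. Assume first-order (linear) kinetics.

CL = F·Dose / AUC = 0.53 × 1140 / 54.9 = 11.01 L/h

11.0 L/h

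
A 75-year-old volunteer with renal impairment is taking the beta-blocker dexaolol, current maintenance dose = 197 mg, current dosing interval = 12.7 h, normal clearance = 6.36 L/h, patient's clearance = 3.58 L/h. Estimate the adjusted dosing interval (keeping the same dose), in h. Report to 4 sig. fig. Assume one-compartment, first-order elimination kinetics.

To keep the same average steady-state level, dosing rate must scale with clearance.
CL ratio = 3.58 / 6.36 = 0.5629
New interval (same dose) = 12.7 / 0.5629 = 22.56 h

22.56 h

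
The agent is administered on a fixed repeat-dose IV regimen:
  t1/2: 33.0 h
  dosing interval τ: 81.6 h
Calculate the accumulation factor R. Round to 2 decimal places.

k = ln2 / t½ = 0.693147 / 33.0 = 0.02100 h⁻¹
e^(−kτ) = e^(−0.02100 × 81.6) = 0.1802
Accumulation ratio R = 1 / (1 − e^(−kτ)) = 1 / (1 − 0.1802) = 1.220

1.22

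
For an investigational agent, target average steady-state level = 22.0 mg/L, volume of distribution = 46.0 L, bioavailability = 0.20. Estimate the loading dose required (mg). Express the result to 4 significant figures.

LD = Css × Vd / F = 22.0 × 46.0 / 0.20 = 5060 mg

5060 mg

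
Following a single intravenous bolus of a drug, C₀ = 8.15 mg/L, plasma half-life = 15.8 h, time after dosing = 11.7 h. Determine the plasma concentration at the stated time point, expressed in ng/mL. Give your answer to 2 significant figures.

k = ln2 / t½ = 0.693147 / 15.8 = 0.04387 h⁻¹
C = C₀ · e^(−k·t) = 8.150 × e^(−0.04387 × 11.7)
  = 8.150 × 0.5985 = 4.878 mg/L
Convert: 4.878 mg/L × 1000 = 4878 ng/mL

4900 ng/mL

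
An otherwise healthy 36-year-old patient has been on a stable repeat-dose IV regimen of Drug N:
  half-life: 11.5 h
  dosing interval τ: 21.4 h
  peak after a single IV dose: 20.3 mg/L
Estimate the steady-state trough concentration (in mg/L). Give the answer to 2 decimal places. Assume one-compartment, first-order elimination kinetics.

7.71 mg/L

k = ln2 / t½ = 0.693147 / 11.5 = 0.06027 h⁻¹
e^(−kτ) = e^(−0.06027 × 21.4) = 0.2753
Accumulation ratio R = 1 / (1 − e^(−kτ)) = 1 / (1 − 0.2753) = 1.380
Steady-state trough = C₀ × R × e^(−kτ) = 20.3 × 1.380 × 0.2753 = 7.712 mg/L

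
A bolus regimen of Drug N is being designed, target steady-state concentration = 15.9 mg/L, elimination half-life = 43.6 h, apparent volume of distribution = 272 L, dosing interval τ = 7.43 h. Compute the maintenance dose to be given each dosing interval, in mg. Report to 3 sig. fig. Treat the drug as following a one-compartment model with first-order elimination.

k = ln2 / t½ = 0.693147 / 43.6 = 0.01590 h⁻¹
CL = k × Vd = 0.01590 × 272 = 4.325 L/h
At steady state, Dose/τ = Css × CL.
Dose = Css × CL × τ = 15.9 × 4.325 × 7.43 = 510.9 mg

511 mg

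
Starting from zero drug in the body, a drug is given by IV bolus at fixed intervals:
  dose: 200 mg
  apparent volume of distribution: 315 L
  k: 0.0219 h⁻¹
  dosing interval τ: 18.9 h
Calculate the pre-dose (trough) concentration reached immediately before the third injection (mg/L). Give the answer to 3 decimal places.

C₀ per dose = Dose / Vd = 200 / 315 = 0.6349 mg/L
Fraction remaining after one interval: r = e^(−kτ) = e^(−0.02190 × 18.9) = 0.6611
Before dose 3, 2 doses have been given (aged 1τ, 2τ).
C_trough = C₀ × (r + r²) = 0.6349 × (0.6611 + 0.4371) = 0.6972 mg/L

0.697 mg/L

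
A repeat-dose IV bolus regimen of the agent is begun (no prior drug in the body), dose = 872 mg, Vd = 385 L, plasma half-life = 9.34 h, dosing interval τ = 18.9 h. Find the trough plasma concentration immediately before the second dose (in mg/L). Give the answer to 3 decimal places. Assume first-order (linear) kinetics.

C₀ per dose = Dose / Vd = 872 / 385 = 2.265 mg/L
k = ln2 / t½ = 0.693147 / 9.34 = 0.07421 h⁻¹
Fraction remaining after one interval: r = e^(−kτ) = e^(−0.07421 × 18.9) = 0.2460
Before dose 2, 1 dose has been given (aged 1τ).
C_trough = C₀ × r = 2.265 × 0.2460 = 0.5572 mg/L

0.557 mg/L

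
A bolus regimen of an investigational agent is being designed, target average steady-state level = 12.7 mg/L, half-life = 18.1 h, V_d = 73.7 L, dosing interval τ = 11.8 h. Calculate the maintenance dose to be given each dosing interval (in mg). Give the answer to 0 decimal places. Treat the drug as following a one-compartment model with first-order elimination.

423 mg

k = ln2 / t½ = 0.693147 / 18.1 = 0.03830 h⁻¹
CL = k × Vd = 0.03830 × 73.7 = 2.823 L/h
At steady state, Dose/τ = Css × CL.
Dose = Css × CL × τ = 12.7 × 2.823 × 11.8 = 423.1 mg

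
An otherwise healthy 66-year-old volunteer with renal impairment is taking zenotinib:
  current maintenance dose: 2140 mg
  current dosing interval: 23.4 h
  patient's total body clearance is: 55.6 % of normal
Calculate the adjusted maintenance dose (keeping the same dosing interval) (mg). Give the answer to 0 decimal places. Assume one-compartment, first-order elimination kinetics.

1190 mg

To keep the same average steady-state level, dosing rate must scale with clearance.
CL ratio = 55.6 / 100 = 0.5560
New dose (same interval) = 2140 × 0.5560 = 1190 mg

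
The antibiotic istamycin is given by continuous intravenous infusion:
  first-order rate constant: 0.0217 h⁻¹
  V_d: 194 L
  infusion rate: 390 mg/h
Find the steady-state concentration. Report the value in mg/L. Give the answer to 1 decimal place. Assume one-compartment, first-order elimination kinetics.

CL = k × Vd = 0.02170 × 194 = 4.210 L/h
At steady state Css = R₀ / CL = 390 / 4.210 = 92.64 mg/L

92.6 mg/L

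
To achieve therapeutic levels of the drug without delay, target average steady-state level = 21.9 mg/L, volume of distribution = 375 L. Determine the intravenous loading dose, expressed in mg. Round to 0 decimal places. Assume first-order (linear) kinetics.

LD = Css × Vd = 21.9 × 375 = 8213 mg

8213 mg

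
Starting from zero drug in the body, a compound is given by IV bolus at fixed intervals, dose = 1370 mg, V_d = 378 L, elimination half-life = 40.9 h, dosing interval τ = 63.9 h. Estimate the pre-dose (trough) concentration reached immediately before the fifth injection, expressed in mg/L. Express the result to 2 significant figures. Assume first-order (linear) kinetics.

1.8 mg/L

C₀ per dose = Dose / Vd = 1370 / 378 = 3.624 mg/L
k = ln2 / t½ = 0.693147 / 40.9 = 0.01695 h⁻¹
Fraction remaining after one interval: r = e^(−kτ) = e^(−0.01695 × 63.9) = 0.3385
Before dose 5, 4 doses have been given (aged 1τ, 2τ, 3τ, 4τ).
C_trough = C₀ × (r + r² + … + r^4) = C₀ × r(1−r^4)/(1−r)
        = 3.624 × 0.3385 × (1 − 0.01313) / (1 − 0.3385) = 1.830 mg/L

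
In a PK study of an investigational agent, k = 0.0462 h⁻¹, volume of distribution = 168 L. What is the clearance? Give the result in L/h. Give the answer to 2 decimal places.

7.76 L/h

CL = k × Vd = 0.0462 × 168 = 7.762 L/h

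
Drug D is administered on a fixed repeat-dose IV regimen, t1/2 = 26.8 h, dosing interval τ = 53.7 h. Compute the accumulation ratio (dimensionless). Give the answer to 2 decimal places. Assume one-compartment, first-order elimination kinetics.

k = ln2 / t½ = 0.693147 / 26.8 = 0.02586 h⁻¹
e^(−kτ) = e^(−0.02586 × 53.7) = 0.2494
Accumulation ratio R = 1 / (1 − e^(−kτ)) = 1 / (1 − 0.2494) = 1.332

1.33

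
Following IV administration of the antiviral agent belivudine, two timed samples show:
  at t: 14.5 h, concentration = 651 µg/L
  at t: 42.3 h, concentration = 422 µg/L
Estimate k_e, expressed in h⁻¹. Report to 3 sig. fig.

k = ln(C₁/C₂) / (t₂ − t₁) = ln(651/422) / (42.3 − 14.5)
  = 0.4335 / 27.80 = 0.01559 h⁻¹

0.0156 h⁻¹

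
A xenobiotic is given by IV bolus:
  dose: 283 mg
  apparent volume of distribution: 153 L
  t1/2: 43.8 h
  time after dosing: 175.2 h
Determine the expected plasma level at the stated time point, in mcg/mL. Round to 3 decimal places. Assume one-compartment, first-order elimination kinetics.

C₀ = Dose / Vd = 283.0 / 153 = 1.850 mg/L
k = ln2 / t½ = 0.693147 / 43.8 = 0.01583 h⁻¹
t / t½ = 175.2 / 43.8 = 4 half-lives
C = C₀ × (1/2)^4 = 1.850 × 0.06250 = 0.1156 mg/L
(0.1156 mg/L = 0.1156 mcg/mL)

0.116 mcg/mL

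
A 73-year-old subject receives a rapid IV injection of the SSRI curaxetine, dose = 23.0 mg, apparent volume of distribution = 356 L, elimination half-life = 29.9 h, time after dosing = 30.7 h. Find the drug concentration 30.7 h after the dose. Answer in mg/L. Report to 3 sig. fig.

0.0317 mg/L

C₀ = Dose / Vd = 23.00 / 356 = 0.06461 mg/L
k = ln2 / t½ = 0.693147 / 29.9 = 0.02318 h⁻¹
C = C₀ · e^(−k·t) = 0.06461 × e^(−0.02318 × 30.7)
  = 0.06461 × 0.4908 = 0.03171 mg/L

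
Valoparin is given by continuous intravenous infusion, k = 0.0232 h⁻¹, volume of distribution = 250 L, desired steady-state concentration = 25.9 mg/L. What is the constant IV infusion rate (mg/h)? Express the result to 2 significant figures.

CL = k × Vd = 0.02320 × 250 = 5.800 L/h
At steady state, infusion rate R₀ = Css × CL = 25.9 × 5.800 = 150.2 mg/h

150 mg/h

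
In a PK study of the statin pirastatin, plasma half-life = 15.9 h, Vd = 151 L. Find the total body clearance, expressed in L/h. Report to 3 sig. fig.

k = ln2 / t½ = 0.693147 / 15.9 = 0.04359 h⁻¹
CL = k × Vd = 0.04359 × 151 = 6.582 L/h

6.58 L/h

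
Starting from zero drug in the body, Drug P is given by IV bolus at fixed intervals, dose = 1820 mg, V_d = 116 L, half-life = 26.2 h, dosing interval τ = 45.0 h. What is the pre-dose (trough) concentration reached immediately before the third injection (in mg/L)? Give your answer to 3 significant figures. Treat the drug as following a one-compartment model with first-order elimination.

6.22 mg/L

C₀ per dose = Dose / Vd = 1820 / 116 = 15.69 mg/L
k = ln2 / t½ = 0.693147 / 26.2 = 0.02646 h⁻¹
Fraction remaining after one interval: r = e^(−kτ) = e^(−0.02646 × 45.0) = 0.3040
Before dose 3, 2 doses have been given (aged 1τ, 2τ).
C_trough = C₀ × (r + r²) = 15.69 × (0.3040 + 0.09242) = 6.220 mg/L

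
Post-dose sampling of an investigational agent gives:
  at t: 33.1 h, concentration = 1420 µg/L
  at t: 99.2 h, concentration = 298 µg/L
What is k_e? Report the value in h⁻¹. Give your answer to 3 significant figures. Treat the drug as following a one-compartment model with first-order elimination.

k = ln(C₁/C₂) / (t₂ − t₁) = ln(1420/298) / (99.2 − 33.1)
  = 1.561 / 66.10 = 0.02362 h⁻¹

0.0236 h⁻¹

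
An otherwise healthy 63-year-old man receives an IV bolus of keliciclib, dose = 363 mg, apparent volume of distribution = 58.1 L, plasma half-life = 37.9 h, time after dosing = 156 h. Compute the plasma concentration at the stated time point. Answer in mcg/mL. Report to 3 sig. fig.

0.360 mcg/mL

C₀ = Dose / Vd = 363.0 / 58.1 = 6.248 mg/L
k = ln2 / t½ = 0.693147 / 37.9 = 0.01829 h⁻¹
C = C₀ · e^(−k·t) = 6.248 × e^(−0.01829 × 156)
  = 6.248 × 0.05766 = 0.3603 mg/L
(0.3603 mg/L = 0.3603 mcg/mL)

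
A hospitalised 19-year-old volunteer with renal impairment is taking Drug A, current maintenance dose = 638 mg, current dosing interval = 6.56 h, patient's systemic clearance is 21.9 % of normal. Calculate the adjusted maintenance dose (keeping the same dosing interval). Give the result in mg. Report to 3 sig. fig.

To keep the same average steady-state level, dosing rate must scale with clearance.
CL ratio = 21.9 / 100 = 0.2190
New dose (same interval) = 638 × 0.2190 = 139.7 mg

140 mg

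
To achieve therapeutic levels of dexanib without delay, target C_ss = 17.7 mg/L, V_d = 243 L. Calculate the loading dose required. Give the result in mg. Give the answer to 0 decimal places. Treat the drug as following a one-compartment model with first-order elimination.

4301 mg

LD = Css × Vd = 17.7 × 243 = 4301 mg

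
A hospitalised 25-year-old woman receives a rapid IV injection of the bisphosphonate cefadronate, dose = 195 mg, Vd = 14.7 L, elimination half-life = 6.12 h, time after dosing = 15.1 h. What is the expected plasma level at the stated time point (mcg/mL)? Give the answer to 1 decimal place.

2.4 mcg/mL

C₀ = Dose / Vd = 195.0 / 14.7 = 13.27 mg/L
k = ln2 / t½ = 0.693147 / 6.12 = 0.1133 h⁻¹
C = C₀ · e^(−k·t) = 13.27 × e^(−0.1133 × 15.1)
  = 13.27 × 0.1807 = 2.398 mg/L
(2.398 mg/L = 2.398 mcg/mL)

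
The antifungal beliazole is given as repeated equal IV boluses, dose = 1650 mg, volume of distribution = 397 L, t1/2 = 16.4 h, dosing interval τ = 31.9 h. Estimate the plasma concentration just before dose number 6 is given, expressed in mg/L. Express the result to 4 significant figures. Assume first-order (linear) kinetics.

C₀ per dose = Dose / Vd = 1650 / 397 = 4.156 mg/L
k = ln2 / t½ = 0.693147 / 16.4 = 0.04227 h⁻¹
Fraction remaining after one interval: r = e^(−kτ) = e^(−0.04227 × 31.9) = 0.2597
Before dose 6, 5 doses have been given (aged 1τ, 2τ, 3τ, 4τ, 5τ).
C_trough = C₀ × (r + r² + … + r^5) = C₀ × r(1−r^5)/(1−r)
        = 4.156 × 0.2597 × (1 − 0.001181) / (1 − 0.2597) = 1.456 mg/L

1.456 mg/L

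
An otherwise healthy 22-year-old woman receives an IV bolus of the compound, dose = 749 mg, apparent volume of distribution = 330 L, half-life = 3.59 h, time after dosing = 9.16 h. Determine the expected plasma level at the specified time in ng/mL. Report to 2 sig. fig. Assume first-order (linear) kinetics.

C₀ = Dose / Vd = 749.0 / 330 = 2.270 mg/L
k = ln2 / t½ = 0.693147 / 3.59 = 0.1931 h⁻¹
C = C₀ · e^(−k·t) = 2.270 × e^(−0.1931 × 9.16)
  = 2.270 × 0.1705 = 0.3870 mg/L
Convert: 0.3870 mg/L × 1000 = 387.0 ng/mL

390 ng/mL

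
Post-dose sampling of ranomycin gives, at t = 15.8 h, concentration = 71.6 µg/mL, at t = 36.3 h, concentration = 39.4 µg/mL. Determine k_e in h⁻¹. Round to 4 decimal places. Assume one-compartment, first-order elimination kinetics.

0.0291 h⁻¹

k = ln(C₁/C₂) / (t₂ − t₁) = ln(71.6/39.4) / (36.3 − 15.8)
  = 0.5973 / 20.50 = 0.02914 h⁻¹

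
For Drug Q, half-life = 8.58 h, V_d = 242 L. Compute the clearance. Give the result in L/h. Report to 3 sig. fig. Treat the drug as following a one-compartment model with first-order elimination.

19.6 L/h

k = ln2 / t½ = 0.693147 / 8.58 = 0.08079 h⁻¹
CL = k × Vd = 0.08079 × 242 = 19.55 L/h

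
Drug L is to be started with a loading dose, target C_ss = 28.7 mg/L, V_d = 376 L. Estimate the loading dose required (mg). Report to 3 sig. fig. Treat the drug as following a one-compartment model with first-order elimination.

LD = Css × Vd = 28.7 × 376 = 10790 mg

10800 mg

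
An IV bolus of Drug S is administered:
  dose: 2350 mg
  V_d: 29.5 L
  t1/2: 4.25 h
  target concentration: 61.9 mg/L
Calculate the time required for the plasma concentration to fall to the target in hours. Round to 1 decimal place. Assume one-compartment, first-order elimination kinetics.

1.5 h

C₀ = Dose / Vd = 2350 / 29.5 = 79.66 mg/L
k = ln2 / t½ = 0.693147 / 4.25 = 0.1631 h⁻¹
t = ln(C₀ / C) / k = ln(79.66 / 61.9) / 0.1631
  = ln(1.287) / 0.1631 = 0.2523 / 0.1631 = 1.547 h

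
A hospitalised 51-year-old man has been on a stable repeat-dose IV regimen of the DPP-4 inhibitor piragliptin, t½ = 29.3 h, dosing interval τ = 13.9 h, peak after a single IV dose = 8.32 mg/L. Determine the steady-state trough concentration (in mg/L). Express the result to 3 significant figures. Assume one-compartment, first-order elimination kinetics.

k = ln2 / t½ = 0.693147 / 29.3 = 0.02366 h⁻¹
e^(−kτ) = e^(−0.02366 × 13.9) = 0.7197
Accumulation ratio R = 1 / (1 − e^(−kτ)) = 1 / (1 − 0.7197) = 3.568
Steady-state trough = C₀ × R × e^(−kτ) = 8.32 × 3.568 × 0.7197 = 21.36 mg/L

21.4 mg/L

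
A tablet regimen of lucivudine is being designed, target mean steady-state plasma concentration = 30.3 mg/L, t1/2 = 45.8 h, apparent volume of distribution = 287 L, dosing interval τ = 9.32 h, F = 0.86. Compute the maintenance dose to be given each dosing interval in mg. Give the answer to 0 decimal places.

k = ln2 / t½ = 0.693147 / 45.8 = 0.01513 h⁻¹
CL = k × Vd = 0.01513 × 287 = 4.342 L/h
At steady state, F × (Dose/τ) = Css × CL.
Dose = Css × CL × τ / F = 30.3 × 4.342 × 9.32 / 0.86 = 1426 mg

1426 mg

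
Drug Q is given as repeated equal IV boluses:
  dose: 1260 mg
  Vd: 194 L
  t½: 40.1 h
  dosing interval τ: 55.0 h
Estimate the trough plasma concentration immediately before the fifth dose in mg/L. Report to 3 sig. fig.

4.00 mg/L

C₀ per dose = Dose / Vd = 1260 / 194 = 6.495 mg/L
k = ln2 / t½ = 0.693147 / 40.1 = 0.01729 h⁻¹
Fraction remaining after one interval: r = e^(−kτ) = e^(−0.01729 × 55.0) = 0.3864
Before dose 5, 4 doses have been given (aged 1τ, 2τ, 3τ, 4τ).
C_trough = C₀ × (r + r² + … + r^4) = C₀ × r(1−r^4)/(1−r)
        = 6.495 × 0.3864 × (1 − 0.02229) / (1 − 0.3864) = 3.999 mg/L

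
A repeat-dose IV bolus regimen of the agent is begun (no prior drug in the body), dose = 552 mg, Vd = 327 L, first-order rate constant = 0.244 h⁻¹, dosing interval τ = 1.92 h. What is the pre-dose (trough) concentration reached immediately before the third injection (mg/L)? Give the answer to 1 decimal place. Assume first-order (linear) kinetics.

C₀ per dose = Dose / Vd = 552 / 327 = 1.688 mg/L
Fraction remaining after one interval: r = e^(−kτ) = e^(−0.2440 × 1.92) = 0.6260
Before dose 3, 2 doses have been given (aged 1τ, 2τ).
C_trough = C₀ × (r + r²) = 1.688 × (0.6260 + 0.3919) = 1.718 mg/L

1.7 mg/L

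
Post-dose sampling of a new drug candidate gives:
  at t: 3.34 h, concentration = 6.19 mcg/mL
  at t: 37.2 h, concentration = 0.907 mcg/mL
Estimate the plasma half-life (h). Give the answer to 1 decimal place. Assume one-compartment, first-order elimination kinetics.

k = ln(C₁/C₂) / (t₂ − t₁) = ln(6.19/0.907) / (37.2 − 3.34)
  = 1.921 / 33.86 = 0.05673 h⁻¹
t½ = ln2 / k = 0.693147 / 0.05673 = 12.22 h

12.2 h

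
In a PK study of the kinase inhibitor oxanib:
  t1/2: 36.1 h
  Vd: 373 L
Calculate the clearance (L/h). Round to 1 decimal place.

k = ln2 / t½ = 0.693147 / 36.1 = 0.01920 h⁻¹
CL = k × Vd = 0.01920 × 373 = 7.162 L/h

7.2 L/h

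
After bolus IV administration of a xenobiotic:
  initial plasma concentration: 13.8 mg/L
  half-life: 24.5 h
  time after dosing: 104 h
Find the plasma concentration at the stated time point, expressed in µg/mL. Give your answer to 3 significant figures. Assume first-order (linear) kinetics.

k = ln2 / t½ = 0.693147 / 24.5 = 0.02829 h⁻¹
C = C₀ · e^(−k·t) = 13.80 × e^(−0.02829 × 104)
  = 13.80 × 0.05275 = 0.7280 mg/L
(0.7280 mg/L = 0.7280 µg/mL)

0.728 µg/mL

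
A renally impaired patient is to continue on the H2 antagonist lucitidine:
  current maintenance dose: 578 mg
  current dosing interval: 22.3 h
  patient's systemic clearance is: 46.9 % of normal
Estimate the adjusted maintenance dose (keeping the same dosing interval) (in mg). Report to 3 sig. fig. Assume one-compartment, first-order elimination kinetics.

271 mg

To keep the same average steady-state level, dosing rate must scale with clearance.
CL ratio = 46.9 / 100 = 0.4690
New dose (same interval) = 578 × 0.4690 = 271.1 mg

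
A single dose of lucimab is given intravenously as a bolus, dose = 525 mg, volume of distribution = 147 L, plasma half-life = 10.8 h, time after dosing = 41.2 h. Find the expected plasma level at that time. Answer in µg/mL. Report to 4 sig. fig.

C₀ = Dose / Vd = 525.0 / 147 = 3.571 mg/L
k = ln2 / t½ = 0.693147 / 10.8 = 0.06418 h⁻¹
C = C₀ · e^(−k·t) = 3.571 × e^(−0.06418 × 41.2)
  = 3.571 × 0.07106 = 0.2538 mg/L
(0.2538 mg/L = 0.2538 µg/mL)

0.2538 µg/mL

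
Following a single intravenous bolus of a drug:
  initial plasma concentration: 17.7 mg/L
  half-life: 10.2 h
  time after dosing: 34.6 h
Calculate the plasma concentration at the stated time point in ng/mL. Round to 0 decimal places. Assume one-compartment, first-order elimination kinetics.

k = ln2 / t½ = 0.693147 / 10.2 = 0.06796 h⁻¹
C = C₀ · e^(−k·t) = 17.70 × e^(−0.06796 × 34.6)
  = 17.70 × 0.09523 = 1.686 mg/L
Convert: 1.686 mg/L × 1000 = 1686 ng/mL

1686 ng/mL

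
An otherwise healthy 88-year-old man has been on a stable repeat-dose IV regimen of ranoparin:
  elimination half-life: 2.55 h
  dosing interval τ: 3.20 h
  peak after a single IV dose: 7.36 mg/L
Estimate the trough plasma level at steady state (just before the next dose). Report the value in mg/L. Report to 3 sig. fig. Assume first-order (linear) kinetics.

5.31 mg/L

k = ln2 / t½ = 0.693147 / 2.55 = 0.2718 h⁻¹
e^(−kτ) = e^(−0.2718 × 3.20) = 0.4191
Accumulation ratio R = 1 / (1 − e^(−kτ)) = 1 / (1 − 0.4191) = 1.721
Steady-state trough = C₀ × R × e^(−kτ) = 7.36 × 1.721 × 0.4191 = 5.309 mg/L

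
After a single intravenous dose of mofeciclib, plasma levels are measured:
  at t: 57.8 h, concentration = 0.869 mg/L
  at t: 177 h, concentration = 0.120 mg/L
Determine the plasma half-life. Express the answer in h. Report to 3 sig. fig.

k = ln(C₁/C₂) / (t₂ − t₁) = ln(0.869/0.120) / (177 − 57.8)
  = 1.980 / 119.2 = 0.01661 h⁻¹
t½ = ln2 / k = 0.693147 / 0.01661 = 41.73 h

41.7 h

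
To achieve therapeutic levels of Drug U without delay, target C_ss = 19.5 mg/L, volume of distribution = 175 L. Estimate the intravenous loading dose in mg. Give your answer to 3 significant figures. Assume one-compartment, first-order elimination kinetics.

LD = Css × Vd = 19.5 × 175 = 3413 mg

3410 mg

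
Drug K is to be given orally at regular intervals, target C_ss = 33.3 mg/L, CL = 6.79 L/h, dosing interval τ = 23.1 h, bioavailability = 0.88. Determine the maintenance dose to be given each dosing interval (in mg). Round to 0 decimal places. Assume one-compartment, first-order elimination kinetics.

5935 mg

At steady state, F × (Dose/τ) = Css × CL.
Dose = Css × CL × τ / F = 33.3 × 6.790 × 23.1 / 0.88 = 5935 mg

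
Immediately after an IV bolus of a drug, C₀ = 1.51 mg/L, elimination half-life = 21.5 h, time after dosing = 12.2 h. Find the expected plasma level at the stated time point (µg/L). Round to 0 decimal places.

1019 µg/L

k = ln2 / t½ = 0.693147 / 21.5 = 0.03224 h⁻¹
C = C₀ · e^(−k·t) = 1.510 × e^(−0.03224 × 12.2)
  = 1.510 × 0.6748 = 1.019 mg/L
Convert: 1.019 mg/L × 1000 = 1019 µg/L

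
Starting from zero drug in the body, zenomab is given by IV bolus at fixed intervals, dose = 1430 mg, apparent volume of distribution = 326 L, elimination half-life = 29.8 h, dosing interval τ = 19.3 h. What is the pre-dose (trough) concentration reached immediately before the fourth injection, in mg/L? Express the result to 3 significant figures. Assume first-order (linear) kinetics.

C₀ per dose = Dose / Vd = 1430 / 326 = 4.387 mg/L
k = ln2 / t½ = 0.693147 / 29.8 = 0.02326 h⁻¹
Fraction remaining after one interval: r = e^(−kτ) = e^(−0.02326 × 19.3) = 0.6383
Before dose 4, 3 doses have been given (aged 1τ, 2τ, 3τ).
C_trough = C₀ × (r + r² + … + r^3) = C₀ × r(1−r^3)/(1−r)
        = 4.387 × 0.6383 × (1 − 0.2601) / (1 − 0.6383) = 5.728 mg/L

5.73 mg/L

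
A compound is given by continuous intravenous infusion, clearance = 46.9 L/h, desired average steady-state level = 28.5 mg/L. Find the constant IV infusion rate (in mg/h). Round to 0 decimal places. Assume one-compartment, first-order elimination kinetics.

At steady state, infusion rate R₀ = Css × CL = 28.5 × 46.90 = 1337 mg/h

1337 mg/h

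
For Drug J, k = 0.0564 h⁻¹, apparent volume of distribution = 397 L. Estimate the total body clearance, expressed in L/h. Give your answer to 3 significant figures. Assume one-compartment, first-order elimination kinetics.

22.4 L/h

CL = k × Vd = 0.0564 × 397 = 22.39 L/h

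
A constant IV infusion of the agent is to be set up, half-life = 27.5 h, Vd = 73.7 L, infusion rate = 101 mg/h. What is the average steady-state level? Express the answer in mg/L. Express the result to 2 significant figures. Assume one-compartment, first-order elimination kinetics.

k = ln2 / t½ = 0.693147 / 27.5 = 0.02521 h⁻¹
CL = k × Vd = 0.02521 × 73.7 = 1.858 L/h
At steady state Css = R₀ / CL = 101 / 1.858 = 54.36 mg/L

54 mg/L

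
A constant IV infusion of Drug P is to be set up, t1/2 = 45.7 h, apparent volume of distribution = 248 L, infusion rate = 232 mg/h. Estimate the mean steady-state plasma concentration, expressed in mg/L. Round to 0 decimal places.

k = ln2 / t½ = 0.693147 / 45.7 = 0.01517 h⁻¹
CL = k × Vd = 0.01517 × 248 = 3.762 L/h
At steady state Css = R₀ / CL = 232 / 3.762 = 61.67 mg/L

62 mg/L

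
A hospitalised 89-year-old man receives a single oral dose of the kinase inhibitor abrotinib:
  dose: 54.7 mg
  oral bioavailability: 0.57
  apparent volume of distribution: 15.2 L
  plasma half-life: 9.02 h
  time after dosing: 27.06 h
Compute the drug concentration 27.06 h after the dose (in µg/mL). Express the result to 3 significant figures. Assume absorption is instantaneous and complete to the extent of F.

Amount reaching circulation = F × Dose = 0.57 × 54.70 = 31.18 mg
C₀ = F·Dose / Vd = 31.18 / 15.2 = 2.051 mg/L
k = ln2 / t½ = 0.693147 / 9.02 = 0.07685 h⁻¹
t / t½ = 27.06 / 9.02 = 3 half-lives
C = C₀ × (1/2)^3 = 2.051 × 0.1250 = 0.2564 mg/L
(0.2564 mg/L = 0.2564 µg/mL)

0.256 µg/mL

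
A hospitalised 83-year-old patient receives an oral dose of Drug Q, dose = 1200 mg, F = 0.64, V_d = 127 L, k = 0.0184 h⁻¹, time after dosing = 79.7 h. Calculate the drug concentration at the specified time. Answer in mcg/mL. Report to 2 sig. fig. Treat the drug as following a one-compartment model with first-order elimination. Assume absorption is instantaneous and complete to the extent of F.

Amount reaching circulation = F × Dose = 0.64 × 1200 = 768.0 mg
C₀ = F·Dose / Vd = 768.0 / 127 = 6.047 mg/L
C = C₀ · e^(−k·t) = 6.047 × e^(−0.01840 × 79.7)
  = 6.047 × 0.2307 = 1.395 mg/L
(1.395 mg/L = 1.395 mcg/mL)

1.4 mcg/mL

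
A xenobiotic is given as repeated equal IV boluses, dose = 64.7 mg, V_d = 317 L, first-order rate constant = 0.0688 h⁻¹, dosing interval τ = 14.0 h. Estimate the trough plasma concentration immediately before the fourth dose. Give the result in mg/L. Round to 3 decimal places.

0.119 mg/L

C₀ per dose = Dose / Vd = 64.7 / 317 = 0.2041 mg/L
Fraction remaining after one interval: r = e^(−kτ) = e^(−0.06880 × 14.0) = 0.3817
Before dose 4, 3 doses have been given (aged 1τ, 2τ, 3τ).
C_trough = C₀ × (r + r² + … + r^3) = C₀ × r(1−r^3)/(1−r)
        = 0.2041 × 0.3817 × (1 − 0.05561) / (1 − 0.3817) = 0.1190 mg/L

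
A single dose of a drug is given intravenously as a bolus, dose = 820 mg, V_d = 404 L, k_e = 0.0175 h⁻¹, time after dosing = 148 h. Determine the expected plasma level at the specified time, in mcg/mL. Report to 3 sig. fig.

C₀ = Dose / Vd = 820.0 / 404 = 2.030 mg/L
C = C₀ · e^(−k·t) = 2.030 × e^(−0.01750 × 148)
  = 2.030 × 0.07502 = 0.1523 mg/L
(0.1523 mg/L = 0.1523 mcg/mL)

0.152 mcg/mL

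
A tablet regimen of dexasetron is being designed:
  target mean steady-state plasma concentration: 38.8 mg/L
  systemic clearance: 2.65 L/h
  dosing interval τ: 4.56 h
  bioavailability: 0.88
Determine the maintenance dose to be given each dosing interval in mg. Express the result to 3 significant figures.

533 mg

At steady state, F × (Dose/τ) = Css × CL.
Dose = Css × CL × τ / F = 38.8 × 2.650 × 4.56 / 0.88 = 532.8 mg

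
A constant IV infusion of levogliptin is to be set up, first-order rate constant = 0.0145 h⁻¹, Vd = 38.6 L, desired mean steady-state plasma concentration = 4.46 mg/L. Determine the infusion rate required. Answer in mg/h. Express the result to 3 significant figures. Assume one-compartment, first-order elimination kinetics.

CL = k × Vd = 0.01450 × 38.6 = 0.5597 L/h
At steady state, infusion rate R₀ = Css × CL = 4.46 × 0.5597 = 2.496 mg/h

2.50 mg/h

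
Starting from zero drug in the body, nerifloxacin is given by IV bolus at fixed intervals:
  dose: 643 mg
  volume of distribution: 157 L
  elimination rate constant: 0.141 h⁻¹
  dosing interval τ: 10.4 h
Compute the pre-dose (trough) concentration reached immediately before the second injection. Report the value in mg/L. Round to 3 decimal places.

C₀ per dose = Dose / Vd = 643 / 157 = 4.096 mg/L
Fraction remaining after one interval: r = e^(−kτ) = e^(−0.1410 × 10.4) = 0.2308
Before dose 2, 1 dose has been given (aged 1τ).
C_trough = C₀ × r = 4.096 × 0.2308 = 0.9454 mg/L

0.945 mg/L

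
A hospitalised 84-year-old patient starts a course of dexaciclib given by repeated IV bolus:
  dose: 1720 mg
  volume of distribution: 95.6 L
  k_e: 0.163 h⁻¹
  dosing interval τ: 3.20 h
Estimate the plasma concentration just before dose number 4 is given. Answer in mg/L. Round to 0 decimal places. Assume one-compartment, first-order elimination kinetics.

21 mg/L

C₀ per dose = Dose / Vd = 1720 / 95.6 = 17.99 mg/L
Fraction remaining after one interval: r = e^(−kτ) = e^(−0.1630 × 3.20) = 0.5936
Before dose 4, 3 doses have been given (aged 1τ, 2τ, 3τ).
C_trough = C₀ × (r + r² + … + r^3) = C₀ × r(1−r^3)/(1−r)
        = 17.99 × 0.5936 × (1 − 0.2092) / (1 − 0.5936) = 20.78 mg/L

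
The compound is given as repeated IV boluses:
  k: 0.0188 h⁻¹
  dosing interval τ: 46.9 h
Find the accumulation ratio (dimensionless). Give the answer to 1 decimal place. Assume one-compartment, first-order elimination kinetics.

e^(−kτ) = e^(−0.01880 × 46.9) = 0.4141
Accumulation ratio R = 1 / (1 − e^(−kτ)) = 1 / (1 − 0.4141) = 1.707

1.7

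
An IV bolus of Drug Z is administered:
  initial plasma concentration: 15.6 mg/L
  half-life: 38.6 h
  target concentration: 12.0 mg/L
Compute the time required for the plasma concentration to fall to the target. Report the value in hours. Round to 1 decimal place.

14.6 h

k = ln2 / t½ = 0.693147 / 38.6 = 0.01796 h⁻¹
t = ln(C₀ / C) / k = ln(15.60 / 12.0) / 0.01796
  = ln(1.300) / 0.01796 = 0.2624 / 0.01796 = 14.61 h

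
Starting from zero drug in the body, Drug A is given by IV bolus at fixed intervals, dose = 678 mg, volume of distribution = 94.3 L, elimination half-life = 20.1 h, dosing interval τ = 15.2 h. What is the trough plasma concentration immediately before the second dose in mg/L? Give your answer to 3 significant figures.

C₀ per dose = Dose / Vd = 678 / 94.3 = 7.190 mg/L
k = ln2 / t½ = 0.693147 / 20.1 = 0.03448 h⁻¹
Fraction remaining after one interval: r = e^(−kτ) = e^(−0.03448 × 15.2) = 0.5921
Before dose 2, 1 dose has been given (aged 1τ).
C_trough = C₀ × r = 7.190 × 0.5921 = 4.257 mg/L

4.26 mg/L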